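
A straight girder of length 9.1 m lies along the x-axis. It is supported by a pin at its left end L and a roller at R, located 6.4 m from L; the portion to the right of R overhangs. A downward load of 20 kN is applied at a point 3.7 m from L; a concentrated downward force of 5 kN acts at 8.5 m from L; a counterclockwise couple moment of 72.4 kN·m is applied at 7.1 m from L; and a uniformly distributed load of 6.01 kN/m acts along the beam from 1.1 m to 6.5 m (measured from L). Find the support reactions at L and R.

L_x = 0, L_y = 31.29 kN, R_y = 26.16 kN

Resultant of the distributed load: 6.01 × 5.4 = 32.454 kN at 3.8 m from L.
Taking moments about L: R_y·6.4 − 20·3.7 − 5·8.5 + 72.4 − (6.01·5.4)·3.8 = 0 → R_y = 167.4252/6.4 = 26.1602 ≈ 26.16 kN.
ΣF_y = 0: L_y + 26.1602 − 20 − 5 − 6.01·5.4 = 0 → L_y = 31.29 kN.
ΣF_x = 0: no horizontal applied forces, so L_x = 0.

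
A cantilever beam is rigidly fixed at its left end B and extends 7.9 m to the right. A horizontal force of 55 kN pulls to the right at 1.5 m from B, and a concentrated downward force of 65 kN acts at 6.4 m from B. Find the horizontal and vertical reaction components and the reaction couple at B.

B_x = -55.00 kN, B_y = 65.00 kN, M_B = 416.0 kN·m

ΣF_x = 0: B_x + 55 = 0 → B_x = -55.00 kN.
ΣF_y = 0: B_y − 65 = 0 → B_y = 65.00 kN.
ΣM about B: M_B − 65·6.4 = 0 → M_B = 416.0 kN·m.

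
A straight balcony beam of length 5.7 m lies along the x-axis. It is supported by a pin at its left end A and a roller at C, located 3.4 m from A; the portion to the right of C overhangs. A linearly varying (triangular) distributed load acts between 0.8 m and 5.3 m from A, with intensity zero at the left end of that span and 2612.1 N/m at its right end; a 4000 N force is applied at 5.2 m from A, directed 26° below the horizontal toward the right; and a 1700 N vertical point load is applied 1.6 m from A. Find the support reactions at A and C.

Resultant of the triangular load: ½ × 2612.1 × 4.5 = 5877.225 N, acting at 3.8 m from A (one-third of the span from the peak).
Taking moments about A: C_y·3.4 − (½·2612.1·4.5)·3.8 − 4000·sin26°·5.2 − 1700·1.6 = 0 → C_y = 34171.6/3.4 = 10050.5 ≈ 10050 N.
ΣF_y = 0: A_y + 10050.5 − ½·2612.1·4.5 − 4000·sin26° − 1700 = 0 → A_y = -719.8 N.
ΣF_x = 0: A_x + 4000·cos26° = 0 → A_x = -3595 N.

A_x = -3595 N, A_y = -719.8 N, C_y = 10050 N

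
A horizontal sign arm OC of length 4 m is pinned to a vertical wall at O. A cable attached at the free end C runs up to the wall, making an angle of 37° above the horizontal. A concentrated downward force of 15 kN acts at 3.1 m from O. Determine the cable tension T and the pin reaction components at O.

T = 19.32 kN, O_x = 15.43 kN, O_y = 3.375 kN

ΣM about O: T·sin37°·4 − 15·3.1 = 0 → T = 46.5/(4·0.601815) = 19.3166 ≈ 19.32 kN.
ΣF_x = 0: O_x − T·cos37° = 0 → O_x = 19.3166 × 0.798636 = 15.43 kN.
ΣF_y = 0: O_y + T·sin37° − 15 = 0 → O_y = 15 − 19.3166 × 0.601815 = 3.375 kN.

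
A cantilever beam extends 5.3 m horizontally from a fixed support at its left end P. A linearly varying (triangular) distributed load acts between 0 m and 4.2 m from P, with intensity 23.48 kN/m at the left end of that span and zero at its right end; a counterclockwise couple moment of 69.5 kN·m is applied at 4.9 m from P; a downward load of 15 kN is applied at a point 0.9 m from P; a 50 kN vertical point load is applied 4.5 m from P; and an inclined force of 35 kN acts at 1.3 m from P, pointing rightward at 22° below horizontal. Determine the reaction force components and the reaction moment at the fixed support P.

Resultant of the triangular load: ½ × 23.48 × 4.2 = 49.308 kN, acting at 1.4 m from P (one-third of the span from the peak).
ΣF_x = 0: P_x + 35·cos22° = 0 → P_x = -32.45 kN.
ΣF_y = 0: P_y − ½·23.48·4.2 − 15 − 50 − 35·sin22° = 0 → P_y = 127.4 kN.
ΣM about P: M_P − (½·23.48·4.2)·1.4 + 69.5 − 15·0.9 − 50·4.5 − 35·sin22°·1.3 = 0 → M_P = 255.1 kN·m.

P_x = -32.45 kN, P_y = 127.4 kN, M_P = 255.1 kN·m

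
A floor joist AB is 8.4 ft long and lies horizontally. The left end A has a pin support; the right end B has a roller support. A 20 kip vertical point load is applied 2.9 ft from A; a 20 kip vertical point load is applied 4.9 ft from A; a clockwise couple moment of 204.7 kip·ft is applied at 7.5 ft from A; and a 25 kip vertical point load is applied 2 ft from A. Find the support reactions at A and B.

A_x = 0, A_y = 16.11 kip, B_y = 48.89 kip

ΣM about A: B_y·8.4 − 20·2.9 − 20·4.9 − 204.7 − 25·2 = 0 → B_y = 410.7/8.4 = 48.8929 ≈ 48.89 kip.
ΣF_y = 0: A_y + 48.8929 − 20 − 20 − 25 = 0 → A_y = 16.11 kip.
ΣF_x = 0: no horizontal applied forces, so A_x = 0.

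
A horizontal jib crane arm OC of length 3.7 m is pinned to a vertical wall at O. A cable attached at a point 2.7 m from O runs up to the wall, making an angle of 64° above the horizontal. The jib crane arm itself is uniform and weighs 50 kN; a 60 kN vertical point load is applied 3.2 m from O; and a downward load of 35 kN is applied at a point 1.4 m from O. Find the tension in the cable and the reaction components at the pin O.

T = 137.4 kN, O_x = 60.24 kN, O_y = 21.48 kN

ΣM about O: T·sin64°·2.7 − 50·1.85 − 60·3.2 − 35·1.4 = 0 → T = 333.5/(2.7·0.898794) = 137.427 ≈ 137.4 kN.
ΣF_x = 0: O_x − T·cos64° = 0 → O_x = 137.427 × 0.438371 = 60.24 kN.
ΣF_y = 0: O_y + T·sin64° − 50 − 60 − 35 = 0 → O_y = 145 − 137.427 × 0.898794 = 21.48 kN.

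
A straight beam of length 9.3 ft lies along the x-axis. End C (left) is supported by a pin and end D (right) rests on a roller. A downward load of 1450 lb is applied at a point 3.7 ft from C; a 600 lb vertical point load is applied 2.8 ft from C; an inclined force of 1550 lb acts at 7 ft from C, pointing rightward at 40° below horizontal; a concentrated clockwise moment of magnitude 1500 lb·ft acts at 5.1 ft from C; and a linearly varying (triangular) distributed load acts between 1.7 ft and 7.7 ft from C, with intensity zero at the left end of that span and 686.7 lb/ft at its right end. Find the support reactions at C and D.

Resultant of the triangular load: ½ × 686.7 × 6 = 2060.1 lb, acting at 5.7 ft from C (one-third of the span from the peak).
Taking moments about C: D_y·9.3 − 1450·3.7 − 600·2.8 − 1550·sin40°·7 − 1500 − (½·686.7·6)·5.7 = 0 → D_y = 27261.8/9.3 = 2931.38 ≈ 2931 lb.
ΣF_y = 0: C_y + 2931.38 − 1450 − 600 − 1550·sin40° − ½·686.7·6 = 0 → C_y = 2175 lb.
ΣF_x = 0: C_x + 1550·cos40° = 0 → C_x = -1187 lb.

C_x = -1187 lb, C_y = 2175 lb, D_y = 2931 lb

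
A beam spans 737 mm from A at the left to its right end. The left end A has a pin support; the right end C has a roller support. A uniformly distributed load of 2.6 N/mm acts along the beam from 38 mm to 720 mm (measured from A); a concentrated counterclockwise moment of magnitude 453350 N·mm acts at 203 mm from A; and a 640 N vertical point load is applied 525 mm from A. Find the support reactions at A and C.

A_x = 0, A_y = 1661 N, C_y = 752.6 N

Resultant of the distributed load: 2.6 × 682 = 1773.2 N at 379 mm from A.
ΣM about A: C_y·737 − (2.6·682)·379 + 453350 − 640·525 = 0 → C_y = 554692.8/737 = 752.636 ≈ 752.6 N.
ΣF_y = 0: A_y + 752.636 − 2.6·682 − 640 = 0 → A_y = 1661 N.
ΣF_x = 0: no horizontal applied forces, so A_x = 0.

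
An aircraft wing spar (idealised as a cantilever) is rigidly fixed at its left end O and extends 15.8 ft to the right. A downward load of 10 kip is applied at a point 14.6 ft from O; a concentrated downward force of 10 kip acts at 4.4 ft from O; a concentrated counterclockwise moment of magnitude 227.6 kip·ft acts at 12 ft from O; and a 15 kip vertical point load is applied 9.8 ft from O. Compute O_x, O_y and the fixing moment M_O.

ΣF_x = 0: O_x = 0.
ΣF_y = 0: O_y − 10 − 10 − 15 = 0 → O_y = 35.00 kip.
ΣM about O: M_O − 10·14.6 − 10·4.4 + 227.6 − 15·9.8 = 0 → M_O = 109.4 kip·ft.

O_x = 0, O_y = 35.00 kip, M_O = 109.4 kip·ft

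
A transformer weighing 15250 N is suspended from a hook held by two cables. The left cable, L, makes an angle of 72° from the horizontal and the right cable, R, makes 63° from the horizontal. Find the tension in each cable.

ΣF_x = 0: −T_L·cos72° + T_R·cos63° = 0 → T_R = 0.680668·T_L.
ΣF_y = 0: T_L·sin72° + T_R·sin63° = 15250.
Substitute: T_L·(0.951057 + 0.680668·0.891007) = 15250 → T_L = 9791.1 ≈ 9791 N.
Then T_R = 0.680668 × 9791.1 = 6664 N.

T_L = 9791 N, T_R = 6664 N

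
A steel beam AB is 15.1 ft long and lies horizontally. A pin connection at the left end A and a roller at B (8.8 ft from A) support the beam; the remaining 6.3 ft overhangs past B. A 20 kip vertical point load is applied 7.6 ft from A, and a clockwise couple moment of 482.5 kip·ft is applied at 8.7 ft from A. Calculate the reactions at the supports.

A_x = 0, A_y = -52.10 kip, B_y = 72.10 kip

Taking moments about A: B_y·8.8 − 20·7.6 − 482.5 = 0 → B_y = 634.5/8.8 = 72.1023 ≈ 72.10 kip.
ΣF_y = 0: A_y + 72.1023 − 20 = 0 → A_y = -52.10 kip.
ΣF_x = 0: no horizontal applied forces, so A_x = 0.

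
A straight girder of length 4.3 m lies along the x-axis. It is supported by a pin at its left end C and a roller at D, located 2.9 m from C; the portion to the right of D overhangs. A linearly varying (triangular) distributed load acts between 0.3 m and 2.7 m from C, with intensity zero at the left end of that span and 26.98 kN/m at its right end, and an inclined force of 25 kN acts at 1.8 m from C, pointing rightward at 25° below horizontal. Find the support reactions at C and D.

Resultant of the triangular load: ½ × 26.98 × 2.4 = 32.376 kN, acting at 1.9 m from C (one-third of the span from the peak).
Moments about C: D_y·2.9 − (½·26.98·2.4)·1.9 − 25·sin25°·1.8 = 0 → D_y = 80.5322/2.9 = 27.7697 ≈ 27.77 kN.
ΣF_y = 0: C_y + 27.7697 − ½·26.98·2.4 − 25·sin25° = 0 → C_y = 15.17 kN.
ΣF_x = 0: C_x + 25·cos25° = 0 → C_x = -22.66 kN.

C_x = -22.66 kN, C_y = 15.17 kN, D_y = 27.77 kN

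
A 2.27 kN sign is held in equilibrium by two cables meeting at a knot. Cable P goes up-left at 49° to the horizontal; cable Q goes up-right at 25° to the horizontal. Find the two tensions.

ΣF_x = 0: −T_P·cos49° + T_Q·cos25° = 0 → T_Q = 0.723881·T_P.
ΣF_y = 0: T_P·sin49° + T_Q·sin25° = 2.27.
Substitute: T_P·(0.75471 + 0.723881·0.422618) = 2.27 → T_P = 2.14023 ≈ 2.140 kN.
Then T_Q = 0.723881 × 2.14023 = 1.549 kN.

T_P = 2.140 kN, T_Q = 1.549 kN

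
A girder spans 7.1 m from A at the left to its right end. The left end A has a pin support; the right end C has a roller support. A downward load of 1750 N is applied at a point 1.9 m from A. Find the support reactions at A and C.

ΣM about A: C_y·7.1 − 1750·1.9 = 0 → C_y = 3325/7.1 = 468.31 ≈ 468.3 N.
ΣF_y = 0: A_y + 468.31 − 1750 = 0 → A_y = 1282 N.
ΣF_x = 0: no horizontal applied forces, so A_x = 0.

A_x = 0, A_y = 1282 N, C_y = 468.3 N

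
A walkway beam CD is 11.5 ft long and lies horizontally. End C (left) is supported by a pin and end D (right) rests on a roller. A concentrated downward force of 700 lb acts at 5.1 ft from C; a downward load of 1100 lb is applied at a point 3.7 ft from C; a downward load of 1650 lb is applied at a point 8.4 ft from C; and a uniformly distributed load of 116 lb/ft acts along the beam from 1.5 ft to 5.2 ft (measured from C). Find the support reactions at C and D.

C_x = 0, C_y = 1885 lb, D_y = 1995 lb

Resultant of the distributed load: 116 × 3.7 = 429.2 lb at 3.35 ft from C.
Moments about C: D_y·11.5 − 700·5.1 − 1100·3.7 − 1650·8.4 − (116·3.7)·3.35 = 0 → D_y = 22937.82/11.5 = 1994.59 ≈ 1995 lb.
ΣF_y = 0: C_y + 1994.59 − 700 − 1100 − 1650 − 116·3.7 = 0 → C_y = 1885 lb.
ΣF_x = 0: no horizontal applied forces, so C_x = 0.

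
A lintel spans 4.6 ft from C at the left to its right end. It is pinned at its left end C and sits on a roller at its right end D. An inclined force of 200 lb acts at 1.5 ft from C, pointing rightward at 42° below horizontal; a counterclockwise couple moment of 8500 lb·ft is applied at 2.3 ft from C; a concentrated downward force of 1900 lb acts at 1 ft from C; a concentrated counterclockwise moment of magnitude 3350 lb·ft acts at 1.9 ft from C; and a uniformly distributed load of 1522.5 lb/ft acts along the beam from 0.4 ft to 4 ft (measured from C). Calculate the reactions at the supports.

C_x = -148.6 lb, C_y = 7013 lb, D_y = 501.9 lb

Resultant of the distributed load: 1522.5 × 3.6 = 5481 lb at 2.2 ft from C.
Moments about C: D_y·4.6 − 200·sin42°·1.5 + 8500 − 1900·1 + 3350 − (1522.5·3.6)·2.2 = 0 → D_y = 2308.94/4.6 = 501.943 ≈ 501.9 lb.
ΣF_y = 0: C_y + 501.943 − 200·sin42° − 1900 − 1522.5·3.6 = 0 → C_y = 7013 lb.
ΣF_x = 0: C_x + 200·cos42° = 0 → C_x = -148.6 lb.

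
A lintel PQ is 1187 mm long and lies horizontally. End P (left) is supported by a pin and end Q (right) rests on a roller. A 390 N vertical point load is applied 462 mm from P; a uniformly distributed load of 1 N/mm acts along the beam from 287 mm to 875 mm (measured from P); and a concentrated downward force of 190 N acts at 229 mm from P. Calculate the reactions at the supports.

P_x = 0, P_y = 691.7 N, Q_y = 476.3 N

Resultant of the distributed load: 1 × 588 = 588 N at 581 mm from P.
Moments about P: Q_y·1187 − 390·462 − (1·588)·581 − 190·229 = 0 → Q_y = 565318/1187 = 476.258 ≈ 476.3 N.
ΣF_y = 0: P_y + 476.258 − 390 − 1·588 − 190 = 0 → P_y = 691.7 N.
ΣF_x = 0: no horizontal applied forces, so P_x = 0.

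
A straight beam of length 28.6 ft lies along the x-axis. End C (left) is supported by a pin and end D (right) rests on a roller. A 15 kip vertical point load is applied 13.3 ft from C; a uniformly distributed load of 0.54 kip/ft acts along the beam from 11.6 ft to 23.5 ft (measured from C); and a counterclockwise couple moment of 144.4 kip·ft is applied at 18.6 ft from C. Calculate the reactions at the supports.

C_x = 0, C_y = 15.56 kip, D_y = 5.870 kip

Resultant of the distributed load: 0.54 × 11.9 = 6.426 kip at 17.55 ft from C.
ΣM about C: D_y·28.6 − 15·13.3 − (0.54·11.9)·17.55 + 144.4 = 0 → D_y = 167.8763/28.6 = 5.8698 ≈ 5.870 kip.
ΣF_y = 0: C_y + 5.8698 − 15 − 0.54·11.9 = 0 → C_y = 15.56 kip.
ΣF_x = 0: no horizontal applied forces, so C_x = 0.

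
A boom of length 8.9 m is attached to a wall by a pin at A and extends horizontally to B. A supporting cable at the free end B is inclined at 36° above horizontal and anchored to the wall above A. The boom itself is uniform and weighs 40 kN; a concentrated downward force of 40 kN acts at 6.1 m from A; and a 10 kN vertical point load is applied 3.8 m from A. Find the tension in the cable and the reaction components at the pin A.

T = 87.93 kN, A_x = 71.14 kN, A_y = 38.31 kN

ΣM about A: T·sin36°·8.9 − 40·4.45 − 40·6.1 − 10·3.8 = 0 → T = 460/(8.9·0.587785) = 87.9325 ≈ 87.93 kN.
ΣF_x = 0: A_x − T·cos36° = 0 → A_x = 87.9325 × 0.809017 = 71.14 kN.
ΣF_y = 0: A_y + T·sin36° − 40 − 40 − 10 = 0 → A_y = 90 − 87.9325 × 0.587785 = 38.31 kN.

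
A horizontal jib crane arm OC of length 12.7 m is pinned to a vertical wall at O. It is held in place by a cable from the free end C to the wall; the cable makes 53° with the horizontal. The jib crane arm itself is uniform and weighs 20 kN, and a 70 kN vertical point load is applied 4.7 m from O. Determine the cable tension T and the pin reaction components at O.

T = 44.96 kN, O_x = 27.06 kN, O_y = 54.09 kN

ΣM about O: T·sin53°·12.7 − 20·6.35 − 70·4.7 = 0 → T = 456/(12.7·0.798636) = 44.9585 ≈ 44.96 kN.
ΣF_x = 0: O_x − T·cos53° = 0 → O_x = 44.9585 × 0.601815 = 27.06 kN.
ΣF_y = 0: O_y + T·sin53° − 20 − 70 = 0 → O_y = 90 − 44.9585 × 0.798636 = 54.09 kN.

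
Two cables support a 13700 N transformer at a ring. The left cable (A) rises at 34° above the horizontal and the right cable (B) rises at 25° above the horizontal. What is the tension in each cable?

ΣF_x = 0: −T_A·cos34° + T_B·cos25° = 0 → T_B = 0.914742·T_A.
ΣF_y = 0: T_A·sin34° + T_B·sin25° = 13700.
Substitute: T_A·(0.559193 + 0.914742·0.422618) = 13700 → T_A = 14485.4 ≈ 14490 N.
Then T_B = 0.914742 × 14485.4 = 13250 N.

T_A = 14490 N, T_B = 13250 N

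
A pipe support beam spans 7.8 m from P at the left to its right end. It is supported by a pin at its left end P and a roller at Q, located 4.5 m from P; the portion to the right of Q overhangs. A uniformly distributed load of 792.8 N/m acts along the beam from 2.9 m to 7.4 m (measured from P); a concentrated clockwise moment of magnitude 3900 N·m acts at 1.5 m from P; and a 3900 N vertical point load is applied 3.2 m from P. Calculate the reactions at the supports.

Resultant of the distributed load: 792.8 × 4.5 = 3567.6 N at 5.15 m from P.
ΣM about P: Q_y·4.5 − (792.8·4.5)·5.15 − 3900 − 3900·3.2 = 0 → Q_y = 34753.14/4.5 = 7722.92 ≈ 7723 N.
ΣF_y = 0: P_y + 7722.92 − 792.8·4.5 − 3900 = 0 → P_y = -255.3 N.
ΣF_x = 0: no horizontal applied forces, so P_x = 0.

P_x = 0, P_y = -255.3 N, Q_y = 7723 N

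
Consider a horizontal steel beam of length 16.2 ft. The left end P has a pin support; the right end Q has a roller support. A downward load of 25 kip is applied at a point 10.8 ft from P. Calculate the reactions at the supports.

P_x = 0, P_y = 8.333 kip, Q_y = 16.67 kip

ΣM about P: Q_y·16.2 − 25·10.8 = 0 → Q_y = 270/16.2 = 16.6667 ≈ 16.67 kip.
ΣF_y = 0: P_y + 16.6667 − 25 = 0 → P_y = 8.333 kip.
ΣF_x = 0: no horizontal applied forces, so P_x = 0.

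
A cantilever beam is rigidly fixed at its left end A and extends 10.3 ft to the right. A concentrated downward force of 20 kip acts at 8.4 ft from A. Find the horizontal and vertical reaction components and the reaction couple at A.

ΣF_x = 0: A_x = 0.
ΣF_y = 0: A_y − 20 = 0 → A_y = 20.00 kip.
ΣM about A: M_A − 20·8.4 = 0 → M_A = 168.0 kip·ft.

A_x = 0, A_y = 20.00 kip, M_A = 168.0 kip·ft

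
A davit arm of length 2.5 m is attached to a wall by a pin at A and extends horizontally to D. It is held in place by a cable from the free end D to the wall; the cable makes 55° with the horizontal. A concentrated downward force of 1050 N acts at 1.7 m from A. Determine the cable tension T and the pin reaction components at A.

T = 871.6 N, A_x = 499.9 N, A_y = 336.0 N

ΣM about A: T·sin55°·2.5 − 1050·1.7 = 0 → T = 1785/(2.5·0.819152) = 871.633 ≈ 871.6 N.
ΣF_x = 0: A_x − T·cos55° = 0 → A_x = 871.633 × 0.573576 = 499.9 N.
ΣF_y = 0: A_y + T·sin55° − 1050 = 0 → A_y = 1050 − 871.633 × 0.819152 = 336.0 N.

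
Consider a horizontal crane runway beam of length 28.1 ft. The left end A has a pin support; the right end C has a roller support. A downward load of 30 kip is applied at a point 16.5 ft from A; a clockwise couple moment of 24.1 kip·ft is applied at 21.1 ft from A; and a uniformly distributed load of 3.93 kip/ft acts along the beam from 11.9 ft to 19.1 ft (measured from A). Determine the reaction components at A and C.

A_x = 0, A_y = 24.21 kip, C_y = 34.08 kip

Resultant of the distributed load: 3.93 × 7.2 = 28.296 kip at 15.5 ft from A.
Taking moments about A: C_y·28.1 − 30·16.5 − 24.1 − (3.93·7.2)·15.5 = 0 → C_y = 957.688/28.1 = 34.0814 ≈ 34.08 kip.
ΣF_y = 0: A_y + 34.0814 − 30 − 3.93·7.2 = 0 → A_y = 24.21 kip.
ΣF_x = 0: no horizontal applied forces, so A_x = 0.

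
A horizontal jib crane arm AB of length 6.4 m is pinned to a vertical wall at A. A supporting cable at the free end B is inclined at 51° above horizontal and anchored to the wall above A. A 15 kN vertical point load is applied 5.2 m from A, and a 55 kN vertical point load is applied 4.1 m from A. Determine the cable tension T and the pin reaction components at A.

ΣM about A: T·sin51°·6.4 − 15·5.2 − 55·4.1 = 0 → T = 303.5/(6.4·0.777146) = 61.0205 ≈ 61.02 kN.
ΣF_x = 0: A_x − T·cos51° = 0 → A_x = 61.0205 × 0.62932 = 38.40 kN.
ΣF_y = 0: A_y + T·sin51° − 15 − 55 = 0 → A_y = 70 − 61.0205 × 0.777146 = 22.58 kN.

T = 61.02 kN, A_x = 38.40 kN, A_y = 22.58 kN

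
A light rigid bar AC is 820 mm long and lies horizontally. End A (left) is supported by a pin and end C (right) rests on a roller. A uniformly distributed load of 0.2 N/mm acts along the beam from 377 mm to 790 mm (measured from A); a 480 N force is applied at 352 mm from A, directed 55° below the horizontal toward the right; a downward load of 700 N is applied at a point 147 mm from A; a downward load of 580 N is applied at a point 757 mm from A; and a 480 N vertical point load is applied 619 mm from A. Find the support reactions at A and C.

Resultant of the distributed load: 0.2 × 413 = 82.6 N at 583.5 mm from A.
Taking moments about A: C_y·820 − (0.2·413)·583.5 − 480·sin55°·352 − 700·147 − 580·757 − 480·619 = 0 → C_y = 1025680/820 = 1250.83 ≈ 1251 N.
ΣF_y = 0: A_y + 1250.83 − 0.2·413 − 480·sin55° − 700 − 580 − 480 = 0 → A_y = 985.0 N.
ΣF_x = 0: A_x + 480·cos55° = 0 → A_x = -275.3 N.

A_x = -275.3 N, A_y = 985.0 N, C_y = 1251 N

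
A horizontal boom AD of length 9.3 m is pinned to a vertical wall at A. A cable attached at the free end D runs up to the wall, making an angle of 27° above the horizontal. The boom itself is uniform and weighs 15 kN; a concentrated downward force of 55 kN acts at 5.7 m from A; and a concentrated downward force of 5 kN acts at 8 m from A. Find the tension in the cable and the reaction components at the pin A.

ΣM about A: T·sin27°·9.3 − 15·4.65 − 55·5.7 − 5·8 = 0 → T = 423.25/(9.3·0.45399) = 100.246 ≈ 100.2 kN.
ΣF_x = 0: A_x − T·cos27° = 0 → A_x = 100.246 × 0.891007 = 89.32 kN.
ΣF_y = 0: A_y + T·sin27° − 15 − 55 − 5 = 0 → A_y = 75 − 100.246 × 0.45399 = 29.49 kN.

T = 100.2 kN, A_x = 89.32 kN, A_y = 29.49 kN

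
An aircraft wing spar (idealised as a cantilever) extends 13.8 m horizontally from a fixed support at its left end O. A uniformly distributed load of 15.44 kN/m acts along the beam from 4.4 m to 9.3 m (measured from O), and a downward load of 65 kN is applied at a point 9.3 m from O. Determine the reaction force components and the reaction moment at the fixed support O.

O_x = 0, O_y = 140.7 kN, M_O = 1123 kN·m

Resultant of the distributed load: 15.44 × 4.9 = 75.656 kN at 6.85 m from O.
ΣF_x = 0: O_x = 0.
ΣF_y = 0: O_y − 15.44·4.9 − 65 = 0 → O_y = 140.7 kN.
ΣM about O: M_O − (15.44·4.9)·6.85 − 65·9.3 = 0 → M_O = 1123 kN·m.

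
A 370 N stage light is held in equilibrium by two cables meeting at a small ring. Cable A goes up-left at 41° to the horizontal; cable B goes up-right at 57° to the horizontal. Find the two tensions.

T_A = 203.5 N, T_B = 282.0 N

ΣF_x = 0: −T_A·cos41° + T_B·cos57° = 0 → T_B = 1.38571·T_A.
ΣF_y = 0: T_A·sin41° + T_B·sin57° = 370.
Substitute: T_A·(0.656059 + 1.38571·0.838671) = 370 → T_A = 203.496 ≈ 203.5 N.
Then T_B = 1.38571 × 203.496 = 282.0 N.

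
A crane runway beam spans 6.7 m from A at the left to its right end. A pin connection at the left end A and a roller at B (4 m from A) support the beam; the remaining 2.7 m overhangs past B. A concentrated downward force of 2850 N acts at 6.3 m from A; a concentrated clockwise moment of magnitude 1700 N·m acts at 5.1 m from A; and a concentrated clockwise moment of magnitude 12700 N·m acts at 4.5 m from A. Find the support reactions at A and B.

ΣM about A: B_y·4 − 2850·6.3 − 1700 − 12700 = 0 → B_y = 32355/4 = 8088.75 ≈ 8089 N.
ΣF_y = 0: A_y + 8088.75 − 2850 = 0 → A_y = -5239 N.
ΣF_x = 0: no horizontal applied forces, so A_x = 0.

A_x = 0, A_y = -5239 N, B_y = 8089 N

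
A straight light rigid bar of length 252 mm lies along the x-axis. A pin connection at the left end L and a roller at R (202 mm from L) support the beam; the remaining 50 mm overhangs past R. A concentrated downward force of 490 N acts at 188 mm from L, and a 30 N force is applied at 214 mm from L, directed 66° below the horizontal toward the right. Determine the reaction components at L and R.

L_x = -12.20 N, L_y = 32.33 N, R_y = 485.1 N

Taking moments about L: R_y·202 − 490·188 − 30·sin66°·214 = 0 → R_y = 97985/202 = 485.074 ≈ 485.1 N.
ΣF_y = 0: L_y + 485.074 − 490 − 30·sin66° = 0 → L_y = 32.33 N.
ΣF_x = 0: L_x + 30·cos66° = 0 → L_x = -12.20 N.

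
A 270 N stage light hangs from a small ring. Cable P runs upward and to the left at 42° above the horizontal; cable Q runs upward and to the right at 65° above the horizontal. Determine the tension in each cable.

ΣF_x = 0: −T_P·cos42° + T_Q·cos65° = 0 → T_Q = 1.75843·T_P.
ΣF_y = 0: T_P·sin42° + T_Q·sin65° = 270.
Substitute: T_P·(0.669131 + 1.75843·0.906308) = 270 → T_P = 119.321 ≈ 119.3 N.
Then T_Q = 1.75843 × 119.321 = 209.8 N.

T_P = 119.3 N, T_Q = 209.8 N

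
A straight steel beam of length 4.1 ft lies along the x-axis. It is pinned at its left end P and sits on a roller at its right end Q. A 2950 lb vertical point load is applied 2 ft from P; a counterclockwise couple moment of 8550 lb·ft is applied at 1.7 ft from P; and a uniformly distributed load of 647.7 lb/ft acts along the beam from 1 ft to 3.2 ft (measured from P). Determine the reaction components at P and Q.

Resultant of the distributed load: 647.7 × 2.2 = 1424.94 lb at 2.1 ft from P.
ΣM about P: Q_y·4.1 − 2950·2 + 8550 − (647.7·2.2)·2.1 = 0 → Q_y = 342.374/4.1 = 83.5059 ≈ 83.51 lb.
ΣF_y = 0: P_y + 83.5059 − 2950 − 647.7·2.2 = 0 → P_y = 4291 lb.
ΣF_x = 0: no horizontal applied forces, so P_x = 0.

P_x = 0, P_y = 4291 lb, Q_y = 83.51 lb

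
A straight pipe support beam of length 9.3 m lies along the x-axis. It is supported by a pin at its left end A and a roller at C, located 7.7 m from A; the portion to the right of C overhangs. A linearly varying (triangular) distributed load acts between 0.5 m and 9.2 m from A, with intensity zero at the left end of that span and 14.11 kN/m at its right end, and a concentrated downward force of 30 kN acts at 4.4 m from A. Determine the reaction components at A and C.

A_x = 0, A_y = 24.02 kN, C_y = 67.36 kN

Resultant of the triangular load: ½ × 14.11 × 8.7 = 61.3785 kN, acting at 6.3 m from A (one-third of the span from the peak).
Taking moments about A: C_y·7.7 − (½·14.11·8.7)·6.3 − 30·4.4 = 0 → C_y = 518.68455/7.7 = 67.3616 ≈ 67.36 kN.
ΣF_y = 0: A_y + 67.3616 − ½·14.11·8.7 − 30 = 0 → A_y = 24.02 kN.
ΣF_x = 0: no horizontal applied forces, so A_x = 0.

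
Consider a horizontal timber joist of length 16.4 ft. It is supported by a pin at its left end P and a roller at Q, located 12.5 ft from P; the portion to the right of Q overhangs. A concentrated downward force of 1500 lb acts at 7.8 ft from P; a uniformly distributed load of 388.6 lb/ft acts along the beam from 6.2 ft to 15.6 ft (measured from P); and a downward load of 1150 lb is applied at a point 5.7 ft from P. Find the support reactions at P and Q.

P_x = 0, P_y = 1657 lb, Q_y = 4646 lb

Resultant of the distributed load: 388.6 × 9.4 = 3652.84 lb at 10.9 ft from P.
ΣM about P: Q_y·12.5 − 1500·7.8 − (388.6·9.4)·10.9 − 1150·5.7 = 0 → Q_y = 58070.956/12.5 = 4645.68 ≈ 4646 lb.
ΣF_y = 0: P_y + 4645.68 − 1500 − 388.6·9.4 − 1150 = 0 → P_y = 1657 lb.
ΣF_x = 0: no horizontal applied forces, so P_x = 0.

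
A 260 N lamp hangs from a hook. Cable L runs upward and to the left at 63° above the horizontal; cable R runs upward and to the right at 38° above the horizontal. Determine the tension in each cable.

T_L = 208.7 N, T_R = 120.2 N

ΣF_x = 0: −T_L·cos63° + T_R·cos38° = 0 → T_R = 0.576122·T_L.
ΣF_y = 0: T_L·sin63° + T_R·sin38° = 260.
Substitute: T_L·(0.891007 + 0.576122·0.615661) = 260 → T_L = 208.718 ≈ 208.7 N.
Then T_R = 0.576122 × 208.718 = 120.2 N.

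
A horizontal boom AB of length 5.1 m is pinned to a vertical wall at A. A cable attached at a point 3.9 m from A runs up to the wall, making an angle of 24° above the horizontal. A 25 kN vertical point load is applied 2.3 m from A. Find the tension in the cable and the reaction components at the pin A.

ΣM about A: T·sin24°·3.9 − 25·2.3 = 0 → T = 57.5/(3.9·0.406737) = 36.2485 ≈ 36.25 kN.
ΣF_x = 0: A_x − T·cos24° = 0 → A_x = 36.2485 × 0.913545 = 33.11 kN.
ΣF_y = 0: A_y + T·sin24° − 25 = 0 → A_y = 25 − 36.2485 × 0.406737 = 10.26 kN.

T = 36.25 kN, A_x = 33.11 kN, A_y = 10.26 kN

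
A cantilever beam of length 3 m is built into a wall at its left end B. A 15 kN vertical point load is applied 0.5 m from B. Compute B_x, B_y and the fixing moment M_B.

ΣF_x = 0: B_x = 0.
ΣF_y = 0: B_y − 15 = 0 → B_y = 15.00 kN.
ΣM about B: M_B − 15·0.5 = 0 → M_B = 7.500 kN·m.

B_x = 0, B_y = 15.00 kN, M_B = 7.500 kN·m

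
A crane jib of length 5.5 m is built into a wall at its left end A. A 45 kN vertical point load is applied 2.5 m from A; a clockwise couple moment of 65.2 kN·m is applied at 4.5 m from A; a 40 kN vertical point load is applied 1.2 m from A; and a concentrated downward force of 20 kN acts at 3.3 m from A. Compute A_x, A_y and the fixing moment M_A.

ΣF_x = 0: A_x = 0.
ΣF_y = 0: A_y − 45 − 40 − 20 = 0 → A_y = 105.0 kN.
ΣM about A: M_A − 45·2.5 − 65.2 − 40·1.2 − 20·3.3 = 0 → M_A = 291.7 kN·m.

A_x = 0, A_y = 105.0 kN, M_A = 291.7 kN·m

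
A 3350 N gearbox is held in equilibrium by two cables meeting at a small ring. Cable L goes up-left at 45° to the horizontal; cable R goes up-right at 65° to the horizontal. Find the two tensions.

T_L = 1507 N, T_R = 2521 N

ΣF_x = 0: −T_L·cos45° + T_R·cos65° = 0 → T_R = 1.67316·T_L.
ΣF_y = 0: T_L·sin45° + T_R·sin65° = 3350.
Substitute: T_L·(0.707107 + 1.67316·0.906308) = 3350 → T_L = 1506.63 ≈ 1507 N.
Then T_R = 1.67316 × 1506.63 = 2521 N.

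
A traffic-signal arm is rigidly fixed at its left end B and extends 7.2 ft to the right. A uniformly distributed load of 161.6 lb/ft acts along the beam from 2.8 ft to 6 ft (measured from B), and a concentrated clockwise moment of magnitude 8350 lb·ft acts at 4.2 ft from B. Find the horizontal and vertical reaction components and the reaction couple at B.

B_x = 0, B_y = 517.1 lb, M_B = 10630 lb·ft

Resultant of the distributed load: 161.6 × 3.2 = 517.12 lb at 4.4 ft from B.
ΣF_x = 0: B_x = 0.
ΣF_y = 0: B_y − 161.6·3.2 = 0 → B_y = 517.1 lb.
ΣM about B: M_B − (161.6·3.2)·4.4 − 8350 = 0 → M_B = 10630 lb·ft.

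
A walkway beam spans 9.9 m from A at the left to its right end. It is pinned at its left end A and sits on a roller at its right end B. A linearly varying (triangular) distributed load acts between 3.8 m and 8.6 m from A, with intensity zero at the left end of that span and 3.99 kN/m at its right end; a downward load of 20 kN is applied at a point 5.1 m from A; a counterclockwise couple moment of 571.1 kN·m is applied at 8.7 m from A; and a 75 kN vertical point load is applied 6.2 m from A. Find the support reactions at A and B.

A_x = 0, A_y = 98.22 kN, B_y = 6.357 kN

Resultant of the triangular load: ½ × 3.99 × 4.8 = 9.576 kN, acting at 7 m from A (one-third of the span from the peak).
Moments about A: B_y·9.9 − (½·3.99·4.8)·7 − 20·5.1 + 571.1 − 75·6.2 = 0 → B_y = 62.932/9.9 = 6.35677 ≈ 6.357 kN.
ΣF_y = 0: A_y + 6.35677 − ½·3.99·4.8 − 20 − 75 = 0 → A_y = 98.22 kN.
ΣF_x = 0: no horizontal applied forces, so A_x = 0.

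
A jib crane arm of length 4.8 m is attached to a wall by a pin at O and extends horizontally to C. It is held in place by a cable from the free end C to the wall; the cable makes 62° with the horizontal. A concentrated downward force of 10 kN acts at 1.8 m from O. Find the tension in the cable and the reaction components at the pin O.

T = 4.247 kN, O_x = 1.994 kN, O_y = 6.250 kN

ΣM about O: T·sin62°·4.8 − 10·1.8 = 0 → T = 18/(4.8·0.882948) = 4.24714 ≈ 4.247 kN.
ΣF_x = 0: O_x − T·cos62° = 0 → O_x = 4.24714 × 0.469472 = 1.994 kN.
ΣF_y = 0: O_y + T·sin62° − 10 = 0 → O_y = 10 − 4.24714 × 0.882948 = 6.250 kN.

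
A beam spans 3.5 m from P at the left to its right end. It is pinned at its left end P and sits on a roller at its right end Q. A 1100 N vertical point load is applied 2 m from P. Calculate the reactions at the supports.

Taking moments about P: Q_y·3.5 − 1100·2 = 0 → Q_y = 2200/3.5 = 628.571 ≈ 628.6 N.
ΣF_y = 0: P_y + 628.571 − 1100 = 0 → P_y = 471.4 N.
ΣF_x = 0: no horizontal applied forces, so P_x = 0.

P_x = 0, P_y = 471.4 N, Q_y = 628.6 N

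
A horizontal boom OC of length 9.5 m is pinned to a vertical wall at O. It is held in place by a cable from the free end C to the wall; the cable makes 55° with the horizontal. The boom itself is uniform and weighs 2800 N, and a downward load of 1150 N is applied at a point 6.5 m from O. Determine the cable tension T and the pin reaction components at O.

T = 2670 N, O_x = 1531 N, O_y = 1763 N

ΣM about O: T·sin55°·9.5 − 2800·4.75 − 1150·6.5 = 0 → T = 20775/(9.5·0.819152) = 2669.64 ≈ 2670 N.
ΣF_x = 0: O_x − T·cos55° = 0 → O_x = 2669.64 × 0.573576 = 1531 N.
ΣF_y = 0: O_y + T·sin55° − 2800 − 1150 = 0 → O_y = 3950 − 2669.64 × 0.819152 = 1763 N.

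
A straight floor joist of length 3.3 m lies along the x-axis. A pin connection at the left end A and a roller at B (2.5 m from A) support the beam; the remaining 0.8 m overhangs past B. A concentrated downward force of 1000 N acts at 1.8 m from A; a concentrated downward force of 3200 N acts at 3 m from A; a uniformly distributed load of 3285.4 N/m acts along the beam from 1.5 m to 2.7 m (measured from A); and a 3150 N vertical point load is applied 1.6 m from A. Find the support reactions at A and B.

A_x = 0, A_y = 1405 N, B_y = 9888 N

Resultant of the distributed load: 3285.4 × 1.2 = 3942.48 N at 2.1 m from A.
Moments about A: B_y·2.5 − 1000·1.8 − 3200·3 − (3285.4·1.2)·2.1 − 3150·1.6 = 0 → B_y = 24719.208/2.5 = 9887.68 ≈ 9888 N.
ΣF_y = 0: A_y + 9887.68 − 1000 − 3200 − 3285.4·1.2 − 3150 = 0 → A_y = 1405 N.
ΣF_x = 0: no horizontal applied forces, so A_x = 0.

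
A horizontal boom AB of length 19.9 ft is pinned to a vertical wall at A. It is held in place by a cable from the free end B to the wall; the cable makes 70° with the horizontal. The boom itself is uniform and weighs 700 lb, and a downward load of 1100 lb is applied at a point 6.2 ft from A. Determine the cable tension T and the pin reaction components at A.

T = 737.2 lb, A_x = 252.1 lb, A_y = 1107 lb

ΣM about A: T·sin70°·19.9 − 700·9.95 − 1100·6.2 = 0 → T = 13785/(19.9·0.939693) = 737.17 ≈ 737.2 lb.
ΣF_x = 0: A_x − T·cos70° = 0 → A_x = 737.17 × 0.34202 = 252.1 lb.
ΣF_y = 0: A_y + T·sin70° − 700 − 1100 = 0 → A_y = 1800 − 737.17 × 0.939693 = 1107 lb.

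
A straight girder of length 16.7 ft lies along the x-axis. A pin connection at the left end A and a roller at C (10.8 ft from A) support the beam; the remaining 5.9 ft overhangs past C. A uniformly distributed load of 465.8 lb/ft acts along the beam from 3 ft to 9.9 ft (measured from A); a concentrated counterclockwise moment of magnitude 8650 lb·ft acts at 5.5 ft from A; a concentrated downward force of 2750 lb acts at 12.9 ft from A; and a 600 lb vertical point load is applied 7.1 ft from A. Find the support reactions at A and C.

A_x = 0, A_y = 1766 lb, C_y = 4798 lb

Resultant of the distributed load: 465.8 × 6.9 = 3214.02 lb at 6.45 ft from A.
Taking moments about A: C_y·10.8 − (465.8·6.9)·6.45 + 8650 − 2750·12.9 − 600·7.1 = 0 → C_y = 51815.429/10.8 = 4797.72 ≈ 4798 lb.
ΣF_y = 0: A_y + 4797.72 − 465.8·6.9 − 2750 − 600 = 0 → A_y = 1766 lb.
ΣF_x = 0: no horizontal applied forces, so A_x = 0.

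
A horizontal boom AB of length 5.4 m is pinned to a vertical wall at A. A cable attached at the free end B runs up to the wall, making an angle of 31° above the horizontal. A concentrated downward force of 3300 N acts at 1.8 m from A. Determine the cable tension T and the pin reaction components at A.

T = 2136 N, A_x = 1831 N, A_y = 2200 N

ΣM about A: T·sin31°·5.4 − 3300·1.8 = 0 → T = 5940/(5.4·0.515038) = 2135.76 ≈ 2136 N.
ΣF_x = 0: A_x − T·cos31° = 0 → A_x = 2135.76 × 0.857167 = 1831 N.
ΣF_y = 0: A_y + T·sin31° − 3300 = 0 → A_y = 3300 − 2135.76 × 0.515038 = 2200 N.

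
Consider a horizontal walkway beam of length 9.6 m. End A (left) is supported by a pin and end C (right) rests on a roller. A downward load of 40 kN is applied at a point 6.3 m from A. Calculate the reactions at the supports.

A_x = 0, A_y = 13.75 kN, C_y = 26.25 kN

ΣM about A: C_y·9.6 − 40·6.3 = 0 → C_y = 252/9.6 = 26.25 kN.
ΣF_y = 0: A_y + 26.25 − 40 = 0 → A_y = 13.75 kN.
ΣF_x = 0: no horizontal applied forces, so A_x = 0.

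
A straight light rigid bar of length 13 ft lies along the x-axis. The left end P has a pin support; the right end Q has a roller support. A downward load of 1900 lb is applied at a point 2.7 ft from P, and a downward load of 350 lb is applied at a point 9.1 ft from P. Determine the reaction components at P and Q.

P_x = 0, P_y = 1610 lb, Q_y = 639.6 lb

Taking moments about P: Q_y·13 − 1900·2.7 − 350·9.1 = 0 → Q_y = 8315/13 = 639.615 ≈ 639.6 lb.
ΣF_y = 0: P_y + 639.615 − 1900 − 350 = 0 → P_y = 1610 lb.
ΣF_x = 0: no horizontal applied forces, so P_x = 0.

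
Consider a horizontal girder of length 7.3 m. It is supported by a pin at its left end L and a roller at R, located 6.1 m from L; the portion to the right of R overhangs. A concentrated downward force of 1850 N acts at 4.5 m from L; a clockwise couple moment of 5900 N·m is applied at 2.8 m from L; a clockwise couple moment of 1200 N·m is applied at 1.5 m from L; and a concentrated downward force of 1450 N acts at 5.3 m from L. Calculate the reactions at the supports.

ΣM about L: R_y·6.1 − 1850·4.5 − 5900 − 1200 − 1450·5.3 = 0 → R_y = 23110/6.1 = 3788.52 ≈ 3789 N.
ΣF_y = 0: L_y + 3788.52 − 1850 − 1450 = 0 → L_y = -488.5 N.
ΣF_x = 0: no horizontal applied forces, so L_x = 0.

L_x = 0, L_y = -488.5 N, R_y = 3789 N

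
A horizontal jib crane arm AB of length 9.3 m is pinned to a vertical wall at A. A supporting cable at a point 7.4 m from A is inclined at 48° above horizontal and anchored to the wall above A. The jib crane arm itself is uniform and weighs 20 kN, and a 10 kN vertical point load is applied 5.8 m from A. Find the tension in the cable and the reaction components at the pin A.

ΣM about A: T·sin48°·7.4 − 20·4.65 − 10·5.8 = 0 → T = 151/(7.4·0.743145) = 27.4582 ≈ 27.46 kN.
ΣF_x = 0: A_x − T·cos48° = 0 → A_x = 27.4582 × 0.669131 = 18.37 kN.
ΣF_y = 0: A_y + T·sin48° − 20 − 10 = 0 → A_y = 30 − 27.4582 × 0.743145 = 9.595 kN.

T = 27.46 kN, A_x = 18.37 kN, A_y = 9.595 kN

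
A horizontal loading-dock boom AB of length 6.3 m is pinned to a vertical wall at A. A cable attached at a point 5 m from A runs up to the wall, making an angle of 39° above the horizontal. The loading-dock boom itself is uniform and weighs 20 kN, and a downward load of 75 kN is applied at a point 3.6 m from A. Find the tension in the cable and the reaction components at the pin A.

T = 105.8 kN, A_x = 82.24 kN, A_y = 28.40 kN

ΣM about A: T·sin39°·5 − 20·3.15 − 75·3.6 = 0 → T = 333/(5·0.62932) = 105.829 ≈ 105.8 kN.
ΣF_x = 0: A_x − T·cos39° = 0 → A_x = 105.829 × 0.777146 = 82.24 kN.
ΣF_y = 0: A_y + T·sin39° − 20 − 75 = 0 → A_y = 95 − 105.829 × 0.62932 = 28.40 kN.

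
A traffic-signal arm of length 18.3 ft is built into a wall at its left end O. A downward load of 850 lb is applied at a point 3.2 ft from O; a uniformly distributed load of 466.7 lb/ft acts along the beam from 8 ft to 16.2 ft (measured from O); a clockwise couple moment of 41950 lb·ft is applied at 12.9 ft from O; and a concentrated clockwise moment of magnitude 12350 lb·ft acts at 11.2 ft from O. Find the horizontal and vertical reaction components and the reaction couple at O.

O_x = 0, O_y = 4677 lb, M_O = 103300 lb·ft

Resultant of the distributed load: 466.7 × 8.2 = 3826.94 lb at 12.1 ft from O.
ΣF_x = 0: O_x = 0.
ΣF_y = 0: O_y − 850 − 466.7·8.2 = 0 → O_y = 4677 lb.
ΣM about O: M_O − 850·3.2 − (466.7·8.2)·12.1 − 41950 − 12350 = 0 → M_O = 103300 lb·ft.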